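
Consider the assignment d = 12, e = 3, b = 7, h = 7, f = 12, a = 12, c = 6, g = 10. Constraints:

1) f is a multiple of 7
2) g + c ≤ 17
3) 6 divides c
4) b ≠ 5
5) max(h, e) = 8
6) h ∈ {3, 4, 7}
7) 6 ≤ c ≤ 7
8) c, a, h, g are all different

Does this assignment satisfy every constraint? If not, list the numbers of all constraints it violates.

1) 12 = 7×1 + 5, so 7 does not divide 12  ✗
2) g + c = 10 + 6 = 16; 16 ≤ 17  ✓
3) 6 / 6 = 1, so 6 divides 6  ✓
4) b = 7, and 7 ≠ 5  ✓
5) max(7, 3) = 7, not 8  ✗
6) h = 7 is in {3, 4, 7}  ✓
7) c = 6 lies in [6, 7]  ✓
8) values 6, 12, 7, 10 are pairwise distinct  ✓

Constraints 1 and 5 are violated.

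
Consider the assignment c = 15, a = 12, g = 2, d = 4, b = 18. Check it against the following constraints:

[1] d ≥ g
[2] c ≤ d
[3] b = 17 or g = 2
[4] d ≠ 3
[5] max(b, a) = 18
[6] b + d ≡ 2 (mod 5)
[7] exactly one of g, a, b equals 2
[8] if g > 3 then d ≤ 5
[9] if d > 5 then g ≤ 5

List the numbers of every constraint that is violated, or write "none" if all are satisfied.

[1] d = 4, g = 2; 4 ≥ 2 — OK.
[2] c = 15, d = 4; 15 > 4 (want ≤) — violated.
[3] b = 18 ≠ 17, but g = 2 = 2 (second disjunct) — OK.
[4] d = 4, and 4 ≠ 3 — OK.
[5] max(18, 12) = 18 — OK.
[6] b + d = 22; 22 mod 5 = 2 — OK.
[7] g=2, a=12, b=18; 1 of them equals 2 — OK.
[8] g = 2, not > 3; antecedent false, conditional vacuously true — OK.
[9] d = 4, not > 5; antecedent false, conditional vacuously true — OK.

The assignment fails constraint 2.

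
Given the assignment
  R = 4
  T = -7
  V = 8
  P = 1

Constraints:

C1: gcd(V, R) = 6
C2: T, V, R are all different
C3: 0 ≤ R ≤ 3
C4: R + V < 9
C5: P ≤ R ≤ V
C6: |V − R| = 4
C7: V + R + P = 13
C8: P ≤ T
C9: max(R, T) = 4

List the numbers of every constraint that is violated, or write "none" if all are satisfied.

C1: gcd(8, 4) = 4, not 6 — fails.
C2: values -7, 8, 4 are pairwise distinct — holds.
C3: R = 4 is outside [0, 3] — fails.
C4: R + V = 4 + 8 = 12; 12 ≥ 9, bound 9 not met — fails.
C5: values 1 ≤ 4 ≤ 8 — holds.
C6: |8 − 4| = 4 — holds.
C7: V + R + P = 8 + 4 + 1 = 13 — holds.
C8: P = 1, T = -7; 1 > -7 (want ≤) — fails.
C9: max(4, -7) = 4 — holds.

Constraints 1, 3, 4, and 8 are violated.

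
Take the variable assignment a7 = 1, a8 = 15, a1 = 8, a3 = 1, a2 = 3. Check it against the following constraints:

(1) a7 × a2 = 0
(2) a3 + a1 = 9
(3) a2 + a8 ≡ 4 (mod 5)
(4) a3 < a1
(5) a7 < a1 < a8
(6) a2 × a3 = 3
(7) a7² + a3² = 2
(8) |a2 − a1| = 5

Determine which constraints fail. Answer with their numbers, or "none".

The assignment fails constraints 1 and 3.

(1) a7 × a2 = 1 × 3 = 3, not 0  FAIL
(2) a3 + a1 = 1 + 8 = 9  OK
(3) a2 + a8 = 18; 18 mod 5 = 3, not 4  FAIL
(4) a3 = 1, a1 = 8; 1 < 8  OK
(5) values 1 < 8 < 15  OK
(6) a2 × a3 = 3 × 1 = 3  OK
(7) a7² + a3² = 1² + 1² = 1 + 1 = 2  OK
(8) |3 − 8| = 5  OK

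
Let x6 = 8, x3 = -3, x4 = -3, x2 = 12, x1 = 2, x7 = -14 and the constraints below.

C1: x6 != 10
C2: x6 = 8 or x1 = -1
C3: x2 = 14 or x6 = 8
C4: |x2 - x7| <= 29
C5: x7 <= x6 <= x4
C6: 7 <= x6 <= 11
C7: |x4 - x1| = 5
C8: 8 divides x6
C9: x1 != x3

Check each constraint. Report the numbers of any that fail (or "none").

C1: x6 = 8, and 8 ≠ 10 — holds.
C2: x6 = 8 = 8 (first disjunct) — holds.
C3: x2 = 12 ≠ 14, but x6 = 8 = 8 (second disjunct) — holds.
C4: |12 - (-14)| = 26; 26 ≤ 29 — holds.
C5: values -14, 8, -3; x6 = 8 is not <= x4 = -3 — does not hold.
C6: x6 = 8 lies in [7, 11] — holds.
C7: |-3 - 2| = 5 — holds.
C8: 8 / 8 = 1, so 8 divides 8 — holds.
C9: x1 = 2, x3 = -3; distinct — holds.

Constraint 5 does not hold.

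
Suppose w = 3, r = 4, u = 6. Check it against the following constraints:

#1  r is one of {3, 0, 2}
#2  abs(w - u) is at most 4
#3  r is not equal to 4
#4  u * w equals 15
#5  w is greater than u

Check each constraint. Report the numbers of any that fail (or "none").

Violated: 1, 3, 4, 5.

#1 r = 4 is not in {3, 0, 2} — violated.
#2 abs(3 - 6) = 3; 3 ≤ 4 — OK.
#3 r = 4, but 4 is required to differ — violated.
#4 u * w = 6 * 3 = 18, not 15 — violated.
#5 w = 3, u = 6; 3 ≤ 6 (want >) — violated.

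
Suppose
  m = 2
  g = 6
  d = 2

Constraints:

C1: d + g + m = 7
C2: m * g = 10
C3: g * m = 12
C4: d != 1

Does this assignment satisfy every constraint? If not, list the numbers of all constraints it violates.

Constraints 1 and 2 do not hold.

C1: d + g + m = 2 + 6 + 2 = 10, not 7 — fails.
C2: m * g = 2 * 6 = 12, not 10 — fails.
C3: g * m = 6 * 2 = 12 — holds.
C4: d = 2, and 2 ≠ 1 — holds.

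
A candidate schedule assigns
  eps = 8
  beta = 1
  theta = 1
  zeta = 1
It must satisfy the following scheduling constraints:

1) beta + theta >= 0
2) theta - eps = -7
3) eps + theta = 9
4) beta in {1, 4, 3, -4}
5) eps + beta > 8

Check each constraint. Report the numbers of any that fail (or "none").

The assignment satisfies every constraint.

1) beta + theta = 1 + 1 = 2; 2 ≥ 0 — holds.
2) theta - eps = 1 - 8 = -7 — holds.
3) eps + theta = 8 + 1 = 9 — holds.
4) beta = 1 is in {1, 4, 3, -4} — holds.
5) eps + beta = 8 + 1 = 9; 9 > 8 — holds.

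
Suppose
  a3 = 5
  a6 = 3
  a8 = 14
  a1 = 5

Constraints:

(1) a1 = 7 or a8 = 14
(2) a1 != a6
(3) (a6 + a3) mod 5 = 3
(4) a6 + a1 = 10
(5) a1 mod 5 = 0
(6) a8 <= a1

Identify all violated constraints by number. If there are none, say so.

(1) a1 = 5 ≠ 7, but a8 = 14 = 14 (second disjunct) — satisfied.
(2) a1 = 5, a6 = 3; distinct — satisfied.
(3) a6 + a3 = 8; 8 mod 5 = 3 — satisfied.
(4) a6 + a1 = 3 + 5 = 8, not 10 — violated.
(5) 5 mod 5 = 0 — satisfied.
(6) a8 = 14, a1 = 5; 14 > 5 (want ≤) — violated.

Constraints 4, 6 are violated.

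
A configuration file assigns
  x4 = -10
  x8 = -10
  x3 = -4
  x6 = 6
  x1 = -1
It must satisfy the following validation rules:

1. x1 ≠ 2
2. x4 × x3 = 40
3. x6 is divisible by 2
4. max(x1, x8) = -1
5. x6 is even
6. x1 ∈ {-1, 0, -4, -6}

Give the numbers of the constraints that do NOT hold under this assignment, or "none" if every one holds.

1. x1 = -1, and -1 ≠ 2 — OK.
2. x4 × x3 = -10 × (-4) = 40 — OK.
3. 6 / 2 = 3, so 2 divides 6 — OK.
4. max(-1, -10) = -1 — OK.
5. x6 = 6 is even — OK.
6. x1 = -1 is in {-1, 0, -4, -6} — OK.

Yes — all constraints hold.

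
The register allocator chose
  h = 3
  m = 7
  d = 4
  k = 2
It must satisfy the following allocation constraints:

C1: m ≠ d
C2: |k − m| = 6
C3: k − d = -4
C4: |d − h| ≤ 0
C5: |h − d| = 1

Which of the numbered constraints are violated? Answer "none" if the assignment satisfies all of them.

C1: m = 7, d = 4; distinct  true
C2: |2 − 7| = 5, not 6  false
C3: k − d = 2 − 4 = -2, not -4  false
C4: |4 − 3| = 1; 1 > 0, exceeds bound 0  false
C5: |3 − 4| = 1  true

Violated: 2, 3, and 4.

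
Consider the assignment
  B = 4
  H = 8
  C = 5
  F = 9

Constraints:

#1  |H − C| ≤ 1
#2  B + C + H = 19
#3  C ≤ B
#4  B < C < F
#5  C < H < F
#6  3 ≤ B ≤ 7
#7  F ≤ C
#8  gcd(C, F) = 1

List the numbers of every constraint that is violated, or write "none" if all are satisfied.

#1 |8 − 5| = 3; 3 > 1, exceeds bound 1 — does not hold.
#2 B + C + H = 4 + 5 + 8 = 17, not 19 — does not hold.
#3 C = 5, B = 4; 5 > 4 (want ≤) — does not hold.
#4 values 4 < 5 < 9 — holds.
#5 values 5 < 8 < 9 — holds.
#6 B = 4 lies in [3, 7] — holds.
#7 F = 9, C = 5; 9 > 5 (want ≤) — does not hold.
#8 gcd(5, 9) = 1 — holds.

Constraints 1, 2, 3, and 7 do not hold.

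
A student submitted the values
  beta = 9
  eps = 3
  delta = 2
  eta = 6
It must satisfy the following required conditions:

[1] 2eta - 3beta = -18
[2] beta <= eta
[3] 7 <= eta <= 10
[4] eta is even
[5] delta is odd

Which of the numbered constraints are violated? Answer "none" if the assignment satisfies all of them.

[1] 2eta - 3beta = 2(6) - 3(9) = -15, not -18 — fails.
[2] beta = 9, eta = 6; 9 > 6 (want ≤) — fails.
[3] eta = 6 is outside [7, 10] — fails.
[4] eta = 6 is even — holds.
[5] delta = 2 is even — fails.

No — constraints 1, 2, 3, 5 are not satisfied.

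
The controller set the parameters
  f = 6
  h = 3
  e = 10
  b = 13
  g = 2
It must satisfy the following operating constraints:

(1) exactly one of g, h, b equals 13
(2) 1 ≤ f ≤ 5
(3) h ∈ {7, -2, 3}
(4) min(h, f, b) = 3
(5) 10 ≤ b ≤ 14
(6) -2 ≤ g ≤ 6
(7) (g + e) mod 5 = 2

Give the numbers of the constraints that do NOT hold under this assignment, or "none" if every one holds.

(1) g=2, h=3, b=13; 1 of them equals 13  true
(2) f = 6 is outside [1, 5]  false
(3) h = 3 is in {7, -2, 3}  true
(4) min(3, 6, 13) = 3  true
(5) b = 13 lies in [10, 14]  true
(6) g = 2 lies in [-2, 6]  true
(7) g + e = 12; 12 mod 5 = 2  true

Constraint 2 is violated.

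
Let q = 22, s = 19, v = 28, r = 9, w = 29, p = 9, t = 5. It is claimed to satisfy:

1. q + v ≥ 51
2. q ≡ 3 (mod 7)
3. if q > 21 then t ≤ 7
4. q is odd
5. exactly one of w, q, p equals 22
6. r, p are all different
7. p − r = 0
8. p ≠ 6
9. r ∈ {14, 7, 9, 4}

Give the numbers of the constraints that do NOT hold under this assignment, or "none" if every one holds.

Violated: 1, 2, 4, and 6.

1. q + v = 22 + 28 = 50; 50 < 51, bound 51 not met  false
2. 22 mod 7 = 1, not 3  false
3. q = 22 > 21, so we need t ≤ 7; t = 5 ≤ 7  true
4. q = 22 is even  false
5. w=29, q=22, p=9; 1 of them equals 22  true
6. r = p = 9, not all different  false
7. p − r = 9 − 9 = 0  true
8. p = 9, and 9 ≠ 6  true
9. r = 9 is in {14, 7, 9, 4}  true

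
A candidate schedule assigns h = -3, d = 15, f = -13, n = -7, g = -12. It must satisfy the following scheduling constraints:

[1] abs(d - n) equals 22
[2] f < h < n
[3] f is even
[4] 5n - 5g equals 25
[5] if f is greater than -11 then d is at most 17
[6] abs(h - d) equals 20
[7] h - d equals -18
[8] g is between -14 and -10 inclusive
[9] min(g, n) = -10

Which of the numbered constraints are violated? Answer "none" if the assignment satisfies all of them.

Constraints 2, 3, 6, and 9 do not hold.

[1] abs(15 - (-7)) = 22  ✓
[2] values -13, -3, -7; h = -3 is not < n = -7  ✗
[3] f = -13 is odd  ✗
[4] 5n - 5g = 5(-7) - 5(-12) = 25  ✓
[5] f = -13, not > -11; antecedent false, conditional vacuously true  ✓
[6] abs(-3 - 15) = 18, not 20  ✗
[7] h - d = -3 - 15 = -18  ✓
[8] g = -12 lies in [-14, -10]  ✓
[9] min(-12, -7) = -12, not -10  ✗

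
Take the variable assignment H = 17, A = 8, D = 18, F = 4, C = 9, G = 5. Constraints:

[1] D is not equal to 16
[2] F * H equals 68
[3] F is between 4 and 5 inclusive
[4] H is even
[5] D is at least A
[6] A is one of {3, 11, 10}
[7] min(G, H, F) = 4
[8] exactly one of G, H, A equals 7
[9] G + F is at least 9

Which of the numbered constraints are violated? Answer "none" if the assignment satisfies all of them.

[1] D = 18, and 18 ≠ 16  holds
[2] F * H = 4 * 17 = 68  holds
[3] F = 4 lies in [4, 5]  holds
[4] H = 17 is odd  fails
[5] D = 18, A = 8; 18 ≥ 8  holds
[6] A = 8 is not in {3, 11, 10}  fails
[7] min(5, 17, 4) = 4  holds
[8] G=5, H=17, A=8; 0 of them equal 7, not exactly one  fails
[9] G + F = 5 + 4 = 9; 9 ≥ 9  holds

No — constraints 4, 6, 8 are not satisfied.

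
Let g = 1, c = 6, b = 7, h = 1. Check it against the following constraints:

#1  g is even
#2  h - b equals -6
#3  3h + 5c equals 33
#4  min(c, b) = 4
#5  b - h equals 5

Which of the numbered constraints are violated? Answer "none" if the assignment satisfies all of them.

Constraints 1, 4, 5 are violated.

#1 g = 1 is odd  ✘
#2 h - b = 1 - 7 = -6  ✔
#3 3h + 5c = 3(1) + 5(6) = 33  ✔
#4 min(6, 7) = 6, not 4  ✘
#5 b - h = 7 - 1 = 6, not 5  ✘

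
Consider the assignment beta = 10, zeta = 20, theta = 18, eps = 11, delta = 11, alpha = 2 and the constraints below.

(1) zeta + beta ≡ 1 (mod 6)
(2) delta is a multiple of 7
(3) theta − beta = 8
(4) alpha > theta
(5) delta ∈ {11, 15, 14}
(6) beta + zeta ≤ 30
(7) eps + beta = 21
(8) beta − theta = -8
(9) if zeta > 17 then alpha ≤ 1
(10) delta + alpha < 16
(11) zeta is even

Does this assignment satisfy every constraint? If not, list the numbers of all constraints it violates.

(1) zeta + beta = 30; 30 mod 6 = 0, not 1 — violated.
(2) 11 = 7×1 + 4, so 7 does not divide 11 — violated.
(3) theta − beta = 18 − 10 = 8 — satisfied.
(4) alpha = 2, theta = 18; 2 ≤ 18 (want >) — violated.
(5) delta = 11 is in {11, 15, 14} — satisfied.
(6) beta + zeta = 10 + 20 = 30; 30 ≤ 30 — satisfied.
(7) eps + beta = 11 + 10 = 21 — satisfied.
(8) beta − theta = 10 − 18 = -8 — satisfied.
(9) zeta = 20 > 17, so we need alpha ≤ 1; but alpha = 2 > 1 — violated.
(10) delta + alpha = 11 + 2 = 13; 13 < 16 — satisfied.
(11) zeta = 20 is even — satisfied.

The assignment fails constraints 1, 2, 4, 9.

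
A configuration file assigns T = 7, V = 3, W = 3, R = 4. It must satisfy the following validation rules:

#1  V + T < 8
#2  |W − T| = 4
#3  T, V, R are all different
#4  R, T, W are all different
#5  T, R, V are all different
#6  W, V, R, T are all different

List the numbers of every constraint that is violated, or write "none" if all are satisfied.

#1 V + T = 3 + 7 = 10; 10 ≥ 8, bound 8 not met  false
#2 |3 − 7| = 4  true
#3 values 7, 3, 4 are pairwise distinct  true
#4 values 4, 7, 3 are pairwise distinct  true
#5 values 7, 4, 3 are pairwise distinct  true
#6 W = V = 3, not all different  false

Violated: 1, 6.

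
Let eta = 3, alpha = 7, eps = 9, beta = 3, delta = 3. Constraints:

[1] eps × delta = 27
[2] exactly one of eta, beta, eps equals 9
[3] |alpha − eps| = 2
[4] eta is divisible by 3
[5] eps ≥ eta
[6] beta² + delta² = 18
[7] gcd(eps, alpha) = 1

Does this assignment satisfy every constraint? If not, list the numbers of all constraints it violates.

The assignment satisfies every constraint.

[1] eps × delta = 9 × 3 = 27  true
[2] eta=3, beta=3, eps=9; 1 of them equals 9  true
[3] |7 − 9| = 2  true
[4] 3 / 3 = 1, so 3 divides 3  true
[5] eps = 9, eta = 3; 9 ≥ 3  true
[6] beta² + delta² = 3² + 3² = 9 + 9 = 18  true
[7] gcd(9, 7) = 1  true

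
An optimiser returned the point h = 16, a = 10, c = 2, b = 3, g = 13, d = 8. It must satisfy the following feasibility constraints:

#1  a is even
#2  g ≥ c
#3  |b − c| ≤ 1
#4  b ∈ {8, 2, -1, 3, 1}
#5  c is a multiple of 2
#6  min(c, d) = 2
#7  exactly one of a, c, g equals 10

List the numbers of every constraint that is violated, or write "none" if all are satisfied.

#1 a = 10 is even  yes
#2 g = 13, c = 2; 13 ≥ 2  yes
#3 |3 − 2| = 1; 1 ≤ 1  yes
#4 b = 3 is in {8, 2, -1, 3, 1}  yes
#5 2 / 2 = 1, so 2 divides 2  yes
#6 min(2, 8) = 2  yes
#7 a=10, c=2, g=13; 1 of them equals 10  yes

The assignment satisfies every constraint.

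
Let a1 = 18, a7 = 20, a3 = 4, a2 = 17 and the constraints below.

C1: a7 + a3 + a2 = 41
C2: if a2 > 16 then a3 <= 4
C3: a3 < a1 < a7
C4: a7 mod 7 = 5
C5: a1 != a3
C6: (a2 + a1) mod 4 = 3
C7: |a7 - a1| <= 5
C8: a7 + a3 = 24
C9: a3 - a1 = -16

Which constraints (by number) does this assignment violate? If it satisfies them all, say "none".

The assignment fails constraints 4 and 9.

C1: a7 + a3 + a2 = 20 + 4 + 17 = 41 — holds.
C2: a2 = 17 > 16, so we need a3 ≤ 4; a3 = 4 ≤ 4 — holds.
C3: values 4 < 18 < 20 — holds.
C4: 20 mod 7 = 6, not 5 — fails.
C5: a1 = 18, a3 = 4; distinct — holds.
C6: a2 + a1 = 35; 35 mod 4 = 3 — holds.
C7: |20 - 18| = 2; 2 ≤ 5 — holds.
C8: a7 + a3 = 20 + 4 = 24 — holds.
C9: a3 - a1 = 4 - 18 = -14, not -16 — fails.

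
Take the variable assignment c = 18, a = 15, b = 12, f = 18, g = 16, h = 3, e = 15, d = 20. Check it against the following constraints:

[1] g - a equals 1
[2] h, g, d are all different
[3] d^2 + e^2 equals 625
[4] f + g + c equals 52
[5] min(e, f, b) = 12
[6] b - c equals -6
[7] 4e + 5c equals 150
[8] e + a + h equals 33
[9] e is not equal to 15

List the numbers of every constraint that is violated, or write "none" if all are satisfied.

Constraint 9 does not hold.

[1] g - a = 16 - 15 = 1  OK
[2] values 3, 16, 20 are pairwise distinct  OK
[3] d^2 + e^2 = 20^2 + 15^2 = 400 + 225 = 625  OK
[4] f + g + c = 18 + 16 + 18 = 52  OK
[5] min(15, 18, 12) = 12  OK
[6] b - c = 12 - 18 = -6  OK
[7] 4e + 5c = 4(15) + 5(18) = 150  OK
[8] e + a + h = 15 + 15 + 3 = 33  OK
[9] e = 15, but 15 is required to differ  FAIL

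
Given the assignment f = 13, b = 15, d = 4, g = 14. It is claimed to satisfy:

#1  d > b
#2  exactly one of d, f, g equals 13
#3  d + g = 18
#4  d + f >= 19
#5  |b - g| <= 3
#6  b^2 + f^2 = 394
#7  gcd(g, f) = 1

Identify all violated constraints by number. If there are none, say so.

No — constraints 1 and 4 are not satisfied.

#1 d = 4, b = 15; 4 ≤ 15 (want >)  ✗
#2 d=4, f=13, g=14; 1 of them equals 13  ✓
#3 d + g = 4 + 14 = 18  ✓
#4 d + f = 4 + 13 = 17; 17 < 19, bound 19 not met  ✗
#5 |15 - 14| = 1; 1 ≤ 3  ✓
#6 b^2 + f^2 = 15^2 + 13^2 = 225 + 169 = 394  ✓
#7 gcd(14, 13) = 1  ✓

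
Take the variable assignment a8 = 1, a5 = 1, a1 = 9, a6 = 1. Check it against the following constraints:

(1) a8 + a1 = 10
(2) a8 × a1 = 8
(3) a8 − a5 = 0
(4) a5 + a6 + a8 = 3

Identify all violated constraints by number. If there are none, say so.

No — constraint 2 is not satisfied.

(1) a8 + a1 = 1 + 9 = 10 — holds.
(2) a8 × a1 = 1 × 9 = 9, not 8 — fails.
(3) a8 − a5 = 1 − 1 = 0 — holds.
(4) a5 + a6 + a8 = 1 + 1 + 1 = 3 — holds.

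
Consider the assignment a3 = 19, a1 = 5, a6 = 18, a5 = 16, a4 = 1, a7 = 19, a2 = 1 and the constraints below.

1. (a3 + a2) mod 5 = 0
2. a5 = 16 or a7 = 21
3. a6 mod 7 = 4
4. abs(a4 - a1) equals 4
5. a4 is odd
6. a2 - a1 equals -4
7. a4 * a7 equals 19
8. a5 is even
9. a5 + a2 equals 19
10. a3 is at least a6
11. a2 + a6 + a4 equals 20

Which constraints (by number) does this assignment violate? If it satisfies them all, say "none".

No — constraint 9 is not satisfied.

1. a3 + a2 = 20; 20 mod 5 = 0  yes
2. a5 = 16 = 16 (first disjunct)  yes
3. 18 mod 7 = 4  yes
4. abs(1 - 5) = 4  yes
5. a4 = 1 is odd  yes
6. a2 - a1 = 1 - 5 = -4  yes
7. a4 * a7 = 1 * 19 = 19  yes
8. a5 = 16 is even  yes
9. a5 + a2 = 16 + 1 = 17, not 19  no
10. a3 = 19, a6 = 18; 19 ≥ 18  yes
11. a2 + a6 + a4 = 1 + 18 + 1 = 20  yes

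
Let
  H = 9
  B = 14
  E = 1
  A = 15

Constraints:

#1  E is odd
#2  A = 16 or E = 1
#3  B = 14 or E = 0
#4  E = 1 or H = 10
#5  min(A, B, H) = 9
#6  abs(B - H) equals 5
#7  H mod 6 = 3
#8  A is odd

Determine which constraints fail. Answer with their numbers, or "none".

None — every constraint holds.

#1 E = 1 is odd — holds.
#2 A = 15 ≠ 16, but E = 1 = 1 (second disjunct) — holds.
#3 B = 14 = 14 (first disjunct) — holds.
#4 E = 1 = 1 (first disjunct) — holds.
#5 min(15, 14, 9) = 9 — holds.
#6 abs(14 - 9) = 5 — holds.
#7 9 mod 6 = 3 — holds.
#8 A = 15 is odd — holds.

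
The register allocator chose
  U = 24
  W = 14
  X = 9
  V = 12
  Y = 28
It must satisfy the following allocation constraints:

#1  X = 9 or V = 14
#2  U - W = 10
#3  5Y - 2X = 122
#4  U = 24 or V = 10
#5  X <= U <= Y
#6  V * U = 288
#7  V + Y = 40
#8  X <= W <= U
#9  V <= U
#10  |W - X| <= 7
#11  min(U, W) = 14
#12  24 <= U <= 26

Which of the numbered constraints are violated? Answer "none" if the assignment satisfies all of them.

All constraints are satisfied.

#1 X = 9 = 9 (first disjunct)  holds
#2 U - W = 24 - 14 = 10  holds
#3 5Y - 2X = 5(28) - 2(9) = 122  holds
#4 U = 24 = 24 (first disjunct)  holds
#5 values 9 <= 24 <= 28  holds
#6 V * U = 12 * 24 = 288  holds
#7 V + Y = 12 + 28 = 40  holds
#8 values 9 <= 14 <= 24  holds
#9 V = 12, U = 24; 12 ≤ 24  holds
#10 |14 - 9| = 5; 5 ≤ 7  holds
#11 min(24, 14) = 14  holds
#12 U = 24 lies in [24, 26]  holds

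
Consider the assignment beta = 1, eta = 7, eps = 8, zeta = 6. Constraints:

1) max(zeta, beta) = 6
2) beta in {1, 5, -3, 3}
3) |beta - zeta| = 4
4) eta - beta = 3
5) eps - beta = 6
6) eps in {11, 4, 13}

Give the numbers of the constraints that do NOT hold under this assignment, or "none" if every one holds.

Constraints 3, 4, 5, 6 are violated.

1) max(6, 1) = 6  ✓
2) beta = 1 is in {1, 5, -3, 3}  ✓
3) |1 - 6| = 5, not 4  ✗
4) eta - beta = 7 - 1 = 6, not 3  ✗
5) eps - beta = 8 - 1 = 7, not 6  ✗
6) eps = 8 is not in {11, 4, 13}  ✗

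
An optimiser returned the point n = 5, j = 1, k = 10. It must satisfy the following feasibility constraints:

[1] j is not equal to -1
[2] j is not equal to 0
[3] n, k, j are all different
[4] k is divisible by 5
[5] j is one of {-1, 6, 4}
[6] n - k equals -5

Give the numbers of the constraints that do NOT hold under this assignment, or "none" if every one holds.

The assignment fails constraint 5.

[1] j = 1, and 1 ≠ -1  holds
[2] j = 1, and 1 ≠ 0  holds
[3] values 5, 10, 1 are pairwise distinct  holds
[4] 10 / 5 = 2, so 5 divides 10  holds
[5] j = 1 is not in {-1, 6, 4}  fails
[6] n - k = 5 - 10 = -5  holds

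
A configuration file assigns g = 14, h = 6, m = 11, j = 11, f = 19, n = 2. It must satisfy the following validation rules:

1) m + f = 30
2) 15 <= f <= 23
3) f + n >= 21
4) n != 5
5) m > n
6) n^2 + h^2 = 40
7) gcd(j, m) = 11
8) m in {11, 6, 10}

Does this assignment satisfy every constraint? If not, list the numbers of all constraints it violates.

No violations.

1) m + f = 11 + 19 = 30  yes
2) f = 19 lies in [15, 23]  yes
3) f + n = 19 + 2 = 21; 21 ≥ 21  yes
4) n = 2, and 2 ≠ 5  yes
5) m = 11, n = 2; 11 > 2  yes
6) n^2 + h^2 = 2^2 + 6^2 = 4 + 36 = 40  yes
7) gcd(11, 11) = 11  yes
8) m = 11 is in {11, 6, 10}  yes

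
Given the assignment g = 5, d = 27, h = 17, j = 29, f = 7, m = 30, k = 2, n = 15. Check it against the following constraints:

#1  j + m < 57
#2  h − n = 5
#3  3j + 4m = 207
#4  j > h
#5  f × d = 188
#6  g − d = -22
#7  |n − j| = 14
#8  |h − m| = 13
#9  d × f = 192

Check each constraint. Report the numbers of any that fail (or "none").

#1 j + m = 29 + 30 = 59; 59 ≥ 57, bound 57 not met — does not hold.
#2 h − n = 17 − 15 = 2, not 5 — does not hold.
#3 3j + 4m = 3(29) + 4(30) = 207 — holds.
#4 j = 29, h = 17; 29 > 17 — holds.
#5 f × d = 7 × 27 = 189, not 188 — does not hold.
#6 g − d = 5 − 27 = -22 — holds.
#7 |15 − 29| = 14 — holds.
#8 |17 − 30| = 13 — holds.
#9 d × f = 27 × 7 = 189, not 192 — does not hold.

Constraints 1, 2, 5, and 9 are violated.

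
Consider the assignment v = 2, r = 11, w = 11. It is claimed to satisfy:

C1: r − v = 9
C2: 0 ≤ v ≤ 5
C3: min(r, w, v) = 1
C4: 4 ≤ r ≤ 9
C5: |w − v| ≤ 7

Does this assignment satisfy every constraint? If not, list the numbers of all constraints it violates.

C1: r − v = 11 − 2 = 9  true
C2: v = 2 lies in [0, 5]  true
C3: min(11, 11, 2) = 2, not 1  false
C4: r = 11 is outside [4, 9]  false
C5: |11 − 2| = 9; 9 > 7, exceeds bound 7  false

Constraints 3, 4, 5 do not hold.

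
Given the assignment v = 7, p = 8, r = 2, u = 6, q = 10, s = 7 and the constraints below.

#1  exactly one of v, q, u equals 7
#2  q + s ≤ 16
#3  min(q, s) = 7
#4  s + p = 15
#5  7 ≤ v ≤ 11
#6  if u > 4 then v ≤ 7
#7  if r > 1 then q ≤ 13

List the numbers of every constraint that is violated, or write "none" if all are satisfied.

No — constraint 2 is not satisfied.

#1 v=7, q=10, u=6; 1 of them equals 7  ✔
#2 q + s = 10 + 7 = 17; 17 > 16, bound 16 not met  ✘
#3 min(10, 7) = 7  ✔
#4 s + p = 7 + 8 = 15  ✔
#5 v = 7 lies in [7, 11]  ✔
#6 u = 6 > 4, so we need v ≤ 7; v = 7 ≤ 7  ✔
#7 r = 2 > 1, so we need q ≤ 13; q = 10 ≤ 13  ✔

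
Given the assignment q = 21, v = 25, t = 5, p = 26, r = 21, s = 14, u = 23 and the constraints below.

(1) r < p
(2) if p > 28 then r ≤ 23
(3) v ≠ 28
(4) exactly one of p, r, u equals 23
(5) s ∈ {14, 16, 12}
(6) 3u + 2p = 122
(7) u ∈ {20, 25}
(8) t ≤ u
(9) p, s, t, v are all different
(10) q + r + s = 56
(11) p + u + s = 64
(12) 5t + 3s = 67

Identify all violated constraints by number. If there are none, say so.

The assignment fails constraints 6, 7, and 11.

(1) r = 21, p = 26; 21 < 26  true
(2) p = 26, not > 28; antecedent false, conditional vacuously true  true
(3) v = 25, and 25 ≠ 28  true
(4) p=26, r=21, u=23; 1 of them equals 23  true
(5) s = 14 is in {14, 16, 12}  true
(6) 3u + 2p = 3(23) + 2(26) = 121, not 122  false
(7) u = 23 is not in {20, 25}  false
(8) t = 5, u = 23; 5 ≤ 23  true
(9) values 26, 14, 5, 25 are pairwise distinct  true
(10) q + r + s = 21 + 21 + 14 = 56  true
(11) p + u + s = 26 + 23 + 14 = 63, not 64  false
(12) 5t + 3s = 5(5) + 3(14) = 67  true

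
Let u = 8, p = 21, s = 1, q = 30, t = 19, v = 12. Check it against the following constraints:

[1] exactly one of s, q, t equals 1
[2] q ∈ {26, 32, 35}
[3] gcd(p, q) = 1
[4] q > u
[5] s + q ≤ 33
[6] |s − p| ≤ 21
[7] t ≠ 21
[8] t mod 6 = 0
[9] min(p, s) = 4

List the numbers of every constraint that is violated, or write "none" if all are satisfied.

Constraints 2, 3, 8, and 9 are violated.

[1] s=1, q=30, t=19; 1 of them equals 1 — OK.
[2] q = 30 is not in {26, 32, 35} — violated.
[3] gcd(21, 30) = 3, not 1 — violated.
[4] q = 30, u = 8; 30 > 8 — OK.
[5] s + q = 1 + 30 = 31; 31 ≤ 33 — OK.
[6] |1 − 21| = 20; 20 ≤ 21 — OK.
[7] t = 19, and 19 ≠ 21 — OK.
[8] 19 mod 6 = 1, not 0 — violated.
[9] min(21, 1) = 1, not 4 — violated.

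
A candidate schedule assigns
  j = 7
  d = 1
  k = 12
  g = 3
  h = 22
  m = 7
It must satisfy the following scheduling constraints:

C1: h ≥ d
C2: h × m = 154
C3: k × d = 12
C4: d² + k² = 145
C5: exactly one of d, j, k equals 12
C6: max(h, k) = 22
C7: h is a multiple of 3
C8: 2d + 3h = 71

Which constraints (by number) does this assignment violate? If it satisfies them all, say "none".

C1: h = 22, d = 1; 22 ≥ 1  holds
C2: h × m = 22 × 7 = 154  holds
C3: k × d = 12 × 1 = 12  holds
C4: d² + k² = 1² + 12² = 1 + 144 = 145  holds
C5: d=1, j=7, k=12; 1 of them equals 12  holds
C6: max(22, 12) = 22  holds
C7: 22 = 3×7 + 1, so 3 does not divide 22  fails
C8: 2d + 3h = 2(1) + 3(22) = 68, not 71  fails

The assignment fails constraints 7 and 8.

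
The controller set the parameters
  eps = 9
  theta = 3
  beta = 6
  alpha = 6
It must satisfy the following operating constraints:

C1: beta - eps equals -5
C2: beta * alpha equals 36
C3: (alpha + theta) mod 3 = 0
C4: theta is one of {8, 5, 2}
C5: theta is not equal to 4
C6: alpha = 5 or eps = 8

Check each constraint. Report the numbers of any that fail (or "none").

The assignment fails constraints 1, 4, 6.

C1: beta - eps = 6 - 9 = -3, not -5  ✗
C2: beta * alpha = 6 * 6 = 36  ✓
C3: alpha + theta = 9; 9 mod 3 = 0  ✓
C4: theta = 3 is not in {8, 5, 2}  ✗
C5: theta = 3, and 3 ≠ 4  ✓
C6: alpha = 6 ≠ 5 and eps = 9 ≠ 8; both disjuncts false  ✗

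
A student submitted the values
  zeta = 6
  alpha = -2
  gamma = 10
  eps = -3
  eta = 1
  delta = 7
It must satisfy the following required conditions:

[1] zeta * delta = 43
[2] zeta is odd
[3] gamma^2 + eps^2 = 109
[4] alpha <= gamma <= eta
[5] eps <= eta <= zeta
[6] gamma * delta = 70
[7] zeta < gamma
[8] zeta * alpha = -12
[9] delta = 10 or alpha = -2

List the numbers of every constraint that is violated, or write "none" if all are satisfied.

[1] zeta * delta = 6 * 7 = 42, not 43 — violated.
[2] zeta = 6 is even — violated.
[3] gamma^2 + eps^2 = 10^2 + (-3)^2 = 100 + 9 = 109 — satisfied.
[4] values -2, 10, 1; gamma = 10 is not <= eta = 1 — violated.
[5] values -3 <= 1 <= 6 — satisfied.
[6] gamma * delta = 10 * 7 = 70 — satisfied.
[7] zeta = 6, gamma = 10; 6 < 10 — satisfied.
[8] zeta * alpha = 6 * (-2) = -12 — satisfied.
[9] delta = 7 ≠ 10, but alpha = -2 = -2 (second disjunct) — satisfied.

Violated: 1, 2, 4.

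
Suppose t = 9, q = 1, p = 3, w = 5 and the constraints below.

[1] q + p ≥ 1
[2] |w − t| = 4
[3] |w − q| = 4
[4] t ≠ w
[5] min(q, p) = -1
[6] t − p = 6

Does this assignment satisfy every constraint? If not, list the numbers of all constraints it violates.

[1] q + p = 1 + 3 = 4; 4 ≥ 1  ✓
[2] |5 − 9| = 4  ✓
[3] |5 − 1| = 4  ✓
[4] t = 9, w = 5; distinct  ✓
[5] min(1, 3) = 1, not -1  ✗
[6] t − p = 9 − 3 = 6  ✓

No — constraint 5 is not satisfied.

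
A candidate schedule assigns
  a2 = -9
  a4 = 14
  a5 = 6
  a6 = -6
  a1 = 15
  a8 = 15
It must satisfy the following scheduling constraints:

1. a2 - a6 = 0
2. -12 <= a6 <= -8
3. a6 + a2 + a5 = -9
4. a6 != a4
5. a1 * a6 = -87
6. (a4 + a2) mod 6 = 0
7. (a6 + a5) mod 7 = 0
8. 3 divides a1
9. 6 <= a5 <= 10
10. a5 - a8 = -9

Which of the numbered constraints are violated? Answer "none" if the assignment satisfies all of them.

Violated: 1, 2, 5, and 6.

1. a2 - a6 = -9 - (-6) = -3, not 0 — fails.
2. a6 = -6 is outside [-12, -8] — fails.
3. a6 + a2 + a5 = -6 + (-9) + 6 = -9 — holds.
4. a6 = -6, a4 = 14; distinct — holds.
5. a1 * a6 = 15 * (-6) = -90, not -87 — fails.
6. a4 + a2 = 5; 5 mod 6 = 5, not 0 — fails.
7. a6 + a5 = 0; 0 mod 7 = 0 — holds.
8. 15 / 3 = 5, so 3 divides 15 — holds.
9. a5 = 6 lies in [6, 10] — holds.
10. a5 - a8 = 6 - 15 = -9 — holds.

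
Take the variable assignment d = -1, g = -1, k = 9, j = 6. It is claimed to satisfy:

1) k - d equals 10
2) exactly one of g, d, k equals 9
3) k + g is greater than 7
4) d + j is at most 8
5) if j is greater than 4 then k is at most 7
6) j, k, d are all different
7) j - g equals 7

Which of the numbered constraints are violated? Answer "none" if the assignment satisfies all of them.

Constraint 5 does not hold.

1) k - d = 9 - (-1) = 10 — holds.
2) g=-1, d=-1, k=9; 1 of them equals 9 — holds.
3) k + g = 9 + (-1) = 8; 8 > 7 — holds.
4) d + j = -1 + 6 = 5; 5 ≤ 8 — holds.
5) j = 6 > 4, so we need k ≤ 7; but k = 9 > 7 — fails.
6) values 6, 9, -1 are pairwise distinct — holds.
7) j - g = 6 - (-1) = 7 — holds.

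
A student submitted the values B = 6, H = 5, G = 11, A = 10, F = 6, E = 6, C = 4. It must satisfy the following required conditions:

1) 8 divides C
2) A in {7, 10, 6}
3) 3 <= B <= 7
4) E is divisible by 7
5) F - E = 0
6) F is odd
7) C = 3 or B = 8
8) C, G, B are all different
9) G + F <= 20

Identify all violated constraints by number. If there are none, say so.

No — constraints 1, 4, 6, and 7 are not satisfied.

1) 4 = 8*0 + 4, so 8 does not divide 4  fails
2) A = 10 is in {7, 10, 6}  holds
3) B = 6 lies in [3, 7]  holds
4) 6 = 7*0 + 6, so 7 does not divide 6  fails
5) F - E = 6 - 6 = 0  holds
6) F = 6 is even  fails
7) C = 4 ≠ 3 and B = 6 ≠ 8; both disjuncts false  fails
8) values 4, 11, 6 are pairwise distinct  holds
9) G + F = 11 + 6 = 17; 17 ≤ 20  holds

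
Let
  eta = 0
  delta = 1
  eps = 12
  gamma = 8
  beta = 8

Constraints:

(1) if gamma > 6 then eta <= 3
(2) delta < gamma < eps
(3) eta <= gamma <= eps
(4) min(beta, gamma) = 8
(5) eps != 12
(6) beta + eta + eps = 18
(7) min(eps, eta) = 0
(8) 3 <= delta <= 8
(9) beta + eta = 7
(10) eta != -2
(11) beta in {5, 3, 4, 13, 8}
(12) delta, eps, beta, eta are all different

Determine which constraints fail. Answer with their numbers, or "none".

The assignment fails constraints 5, 6, 8, and 9.

(1) gamma = 8 > 6, so we need eta ≤ 3; eta = 0 ≤ 3  ✓
(2) values 1 < 8 < 12  ✓
(3) values 0 <= 8 <= 12  ✓
(4) min(8, 8) = 8  ✓
(5) eps = 12, but 12 is required to differ  ✗
(6) beta + eta + eps = 8 + 0 + 12 = 20, not 18  ✗
(7) min(12, 0) = 0  ✓
(8) delta = 1 is outside [3, 8]  ✗
(9) beta + eta = 8 + 0 = 8, not 7  ✗
(10) eta = 0, and 0 ≠ -2  ✓
(11) beta = 8 is in {5, 3, 4, 13, 8}  ✓
(12) values 1, 12, 8, 0 are pairwise distinct  ✓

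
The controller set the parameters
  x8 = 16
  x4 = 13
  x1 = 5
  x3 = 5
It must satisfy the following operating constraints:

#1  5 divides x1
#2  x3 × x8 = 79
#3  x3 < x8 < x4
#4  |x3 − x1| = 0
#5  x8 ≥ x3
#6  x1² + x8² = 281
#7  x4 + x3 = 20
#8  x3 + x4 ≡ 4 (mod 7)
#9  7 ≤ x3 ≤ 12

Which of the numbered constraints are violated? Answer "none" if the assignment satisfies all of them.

The assignment fails constraints 2, 3, 7, 9.

#1 5 / 5 = 1, so 5 divides 5 — OK.
#2 x3 × x8 = 5 × 16 = 80, not 79 — violated.
#3 values 5, 16, 13; x8 = 16 is not < x4 = 13 — violated.
#4 |5 − 5| = 0 — OK.
#5 x8 = 16, x3 = 5; 16 ≥ 5 — OK.
#6 x1² + x8² = 5² + 16² = 25 + 256 = 281 — OK.
#7 x4 + x3 = 13 + 5 = 18, not 20 — violated.
#8 x3 + x4 = 18; 18 mod 7 = 4 — OK.
#9 x3 = 5 is outside [7, 12] — violated.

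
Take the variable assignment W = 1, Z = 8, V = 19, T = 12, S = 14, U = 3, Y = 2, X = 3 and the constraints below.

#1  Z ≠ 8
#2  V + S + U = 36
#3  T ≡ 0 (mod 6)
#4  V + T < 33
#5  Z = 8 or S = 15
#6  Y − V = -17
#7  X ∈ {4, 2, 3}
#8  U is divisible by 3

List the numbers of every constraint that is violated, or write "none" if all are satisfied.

#1 Z = 8, but 8 is required to differ  ✘
#2 V + S + U = 19 + 14 + 3 = 36  ✔
#3 12 mod 6 = 0  ✔
#4 V + T = 19 + 12 = 31; 31 < 33  ✔
#5 Z = 8 = 8 (first disjunct)  ✔
#6 Y − V = 2 − 19 = -17  ✔
#7 X = 3 is in {4, 2, 3}  ✔
#8 3 / 3 = 1, so 3 divides 3  ✔

The assignment fails constraint 1.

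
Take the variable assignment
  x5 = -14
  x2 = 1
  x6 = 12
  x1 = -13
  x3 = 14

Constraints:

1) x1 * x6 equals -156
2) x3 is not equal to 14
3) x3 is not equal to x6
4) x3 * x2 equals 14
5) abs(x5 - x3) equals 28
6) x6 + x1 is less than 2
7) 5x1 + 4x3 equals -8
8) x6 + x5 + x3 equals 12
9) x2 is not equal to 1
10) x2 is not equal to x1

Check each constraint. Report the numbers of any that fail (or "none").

Constraints 2, 7, and 9 are violated.

1) x1 * x6 = -13 * 12 = -156  ✔
2) x3 = 14, but 14 is required to differ  ✘
3) x3 = 14, x6 = 12; distinct  ✔
4) x3 * x2 = 14 * 1 = 14  ✔
5) abs(-14 - 14) = 28  ✔
6) x6 + x1 = 12 + (-13) = -1; -1 < 2  ✔
7) 5x1 + 4x3 = 5(-13) + 4(14) = -9, not -8  ✘
8) x6 + x5 + x3 = 12 + (-14) + 14 = 12  ✔
9) x2 = 1, but 1 is required to differ  ✘
10) x2 = 1, x1 = -13; distinct  ✔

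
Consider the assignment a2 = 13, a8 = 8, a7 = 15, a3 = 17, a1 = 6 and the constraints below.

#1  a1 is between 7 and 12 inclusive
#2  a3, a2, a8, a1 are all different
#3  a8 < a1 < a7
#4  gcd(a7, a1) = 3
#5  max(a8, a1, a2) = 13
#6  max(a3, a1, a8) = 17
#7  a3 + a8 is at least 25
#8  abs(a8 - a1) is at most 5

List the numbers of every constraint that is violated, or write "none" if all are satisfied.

The assignment fails constraints 1 and 3.

#1 a1 = 6 is outside [7, 12] — violated.
#2 values 17, 13, 8, 6 are pairwise distinct — satisfied.
#3 values 8, 6, 15; a8 = 8 is not < a1 = 6 — violated.
#4 gcd(15, 6) = 3 — satisfied.
#5 max(8, 6, 13) = 13 — satisfied.
#6 max(17, 6, 8) = 17 — satisfied.
#7 a3 + a8 = 17 + 8 = 25; 25 ≥ 25 — satisfied.
#8 abs(8 - 6) = 2; 2 ≤ 5 — satisfied.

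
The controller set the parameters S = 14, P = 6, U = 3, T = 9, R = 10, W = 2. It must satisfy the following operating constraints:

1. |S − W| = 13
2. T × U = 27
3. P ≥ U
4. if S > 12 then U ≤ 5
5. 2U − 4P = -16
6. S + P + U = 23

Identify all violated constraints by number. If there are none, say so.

1. |14 − 2| = 12, not 13 — fails.
2. T × U = 9 × 3 = 27 — holds.
3. P = 6, U = 3; 6 ≥ 3 — holds.
4. S = 14 > 12, so we need U ≤ 5; U = 3 ≤ 5 — holds.
5. 2U − 4P = 2(3) − 4(6) = -18, not -16 — fails.
6. S + P + U = 14 + 6 + 3 = 23 — holds.

Constraints 1, 5 are violated.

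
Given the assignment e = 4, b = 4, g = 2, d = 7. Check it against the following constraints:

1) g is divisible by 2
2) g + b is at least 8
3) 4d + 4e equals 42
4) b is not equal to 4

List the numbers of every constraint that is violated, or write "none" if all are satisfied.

1) 2 / 2 = 1, so 2 divides 2 — satisfied.
2) g + b = 2 + 4 = 6; 6 < 8, bound 8 not met — violated.
3) 4d + 4e = 4(7) + 4(4) = 44, not 42 — violated.
4) b = 4, but 4 is required to differ — violated.

Constraints 2, 3, 4 do not hold.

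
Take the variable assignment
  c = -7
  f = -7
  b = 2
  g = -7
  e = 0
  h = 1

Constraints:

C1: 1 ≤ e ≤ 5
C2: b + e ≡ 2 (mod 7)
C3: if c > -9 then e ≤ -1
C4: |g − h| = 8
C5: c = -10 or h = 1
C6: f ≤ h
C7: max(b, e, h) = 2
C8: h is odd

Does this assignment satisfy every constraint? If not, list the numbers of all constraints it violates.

C1: e = 0 is outside [1, 5] — does not hold.
C2: b + e = 2; 2 mod 7 = 2 — holds.
C3: c = -7 > -9, so we need e ≤ -1; but e = 0 > -1 — does not hold.
C4: |-7 − 1| = 8 — holds.
C5: c = -7 ≠ -10, but h = 1 = 1 (second disjunct) — holds.
C6: f = -7, h = 1; -7 ≤ 1 — holds.
C7: max(2, 0, 1) = 2 — holds.
C8: h = 1 is odd — holds.

No — constraints 1, 3 are not satisfied.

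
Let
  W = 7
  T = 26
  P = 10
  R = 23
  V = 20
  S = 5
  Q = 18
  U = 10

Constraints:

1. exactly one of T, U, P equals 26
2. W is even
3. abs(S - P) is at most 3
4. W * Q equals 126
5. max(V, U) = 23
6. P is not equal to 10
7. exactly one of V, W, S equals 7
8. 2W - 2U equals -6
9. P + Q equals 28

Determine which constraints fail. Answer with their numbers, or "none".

Constraints 2, 3, 5, and 6 are violated.

1. T=26, U=10, P=10; 1 of them equals 26  true
2. W = 7 is odd  false
3. abs(5 - 10) = 5; 5 > 3, exceeds bound 3  false
4. W * Q = 7 * 18 = 126  true
5. max(20, 10) = 20, not 23  false
6. P = 10, but 10 is required to differ  false
7. V=20, W=7, S=5; 1 of them equals 7  true
8. 2W - 2U = 2(7) - 2(10) = -6  true
9. P + Q = 10 + 18 = 28  true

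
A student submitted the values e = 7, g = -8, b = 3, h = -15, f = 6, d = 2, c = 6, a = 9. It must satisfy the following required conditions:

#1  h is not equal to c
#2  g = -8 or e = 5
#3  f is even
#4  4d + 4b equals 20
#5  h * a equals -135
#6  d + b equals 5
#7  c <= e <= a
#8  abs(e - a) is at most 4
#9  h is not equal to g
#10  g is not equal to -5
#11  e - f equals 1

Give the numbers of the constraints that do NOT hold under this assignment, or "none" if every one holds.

The assignment satisfies every constraint.

#1 h = -15, c = 6; distinct  OK
#2 g = -8 = -8 (first disjunct)  OK
#3 f = 6 is even  OK
#4 4d + 4b = 4(2) + 4(3) = 20  OK
#5 h * a = -15 * 9 = -135  OK
#6 d + b = 2 + 3 = 5  OK
#7 values 6 <= 7 <= 9  OK
#8 abs(7 - 9) = 2; 2 ≤ 4  OK
#9 h = -15, g = -8; distinct  OK
#10 g = -8, and -8 ≠ -5  OK
#11 e - f = 7 - 6 = 1  OK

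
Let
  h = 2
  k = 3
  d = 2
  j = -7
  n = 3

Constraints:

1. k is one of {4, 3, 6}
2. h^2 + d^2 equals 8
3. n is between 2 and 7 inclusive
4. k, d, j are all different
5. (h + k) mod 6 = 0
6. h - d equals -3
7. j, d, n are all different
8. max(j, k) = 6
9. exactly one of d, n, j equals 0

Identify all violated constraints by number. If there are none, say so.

1. k = 3 is in {4, 3, 6} — holds.
2. h^2 + d^2 = 2^2 + 2^2 = 4 + 4 = 8 — holds.
3. n = 3 lies in [2, 7] — holds.
4. values 3, 2, -7 are pairwise distinct — holds.
5. h + k = 5; 5 mod 6 = 5, not 0 — fails.
6. h - d = 2 - 2 = 0, not -3 — fails.
7. values -7, 2, 3 are pairwise distinct — holds.
8. max(-7, 3) = 3, not 6 — fails.
9. d=2, n=3, j=-7; 0 of them equal 0, not exactly one — fails.

Violated: 5, 6, 8, and 9.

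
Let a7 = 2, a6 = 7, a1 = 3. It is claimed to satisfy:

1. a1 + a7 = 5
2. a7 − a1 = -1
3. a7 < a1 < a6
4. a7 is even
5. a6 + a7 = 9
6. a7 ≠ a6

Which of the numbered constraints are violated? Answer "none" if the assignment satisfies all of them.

1. a1 + a7 = 3 + 2 = 5 — satisfied.
2. a7 − a1 = 2 − 3 = -1 — satisfied.
3. values 2 < 3 < 7 — satisfied.
4. a7 = 2 is even — satisfied.
5. a6 + a7 = 7 + 2 = 9 — satisfied.
6. a7 = 2, a6 = 7; distinct — satisfied.

The assignment satisfies every constraint.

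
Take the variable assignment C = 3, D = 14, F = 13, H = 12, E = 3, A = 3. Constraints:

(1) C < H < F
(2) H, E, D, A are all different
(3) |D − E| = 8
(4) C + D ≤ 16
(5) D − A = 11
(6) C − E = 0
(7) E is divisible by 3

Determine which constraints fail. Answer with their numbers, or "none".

No — constraints 2, 3, and 4 are not satisfied.

(1) values 3 < 12 < 13 — holds.
(2) E = A = 3, not all different — does not hold.
(3) |14 − 3| = 11, not 8 — does not hold.
(4) C + D = 3 + 14 = 17; 17 > 16, bound 16 not met — does not hold.
(5) D − A = 14 − 3 = 11 — holds.
(6) C − E = 3 − 3 = 0 — holds.
(7) 3 / 3 = 1, so 3 divides 3 — holds.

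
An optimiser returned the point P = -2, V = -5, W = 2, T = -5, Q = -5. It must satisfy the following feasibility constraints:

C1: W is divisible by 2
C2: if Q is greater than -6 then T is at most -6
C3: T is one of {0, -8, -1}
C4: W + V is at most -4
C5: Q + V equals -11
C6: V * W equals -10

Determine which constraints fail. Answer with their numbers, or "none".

The assignment fails constraints 2, 3, 4, and 5.

C1: 2 / 2 = 1, so 2 divides 2  OK
C2: Q = -5 > -6, so we need T ≤ -6; but T = -5 > -6  FAIL
C3: T = -5 is not in {0, -8, -1}  FAIL
C4: W + V = 2 + (-5) = -3; -3 > -4, bound -4 not met  FAIL
C5: Q + V = -5 + (-5) = -10, not -11  FAIL
C6: V * W = -5 * 2 = -10  OK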